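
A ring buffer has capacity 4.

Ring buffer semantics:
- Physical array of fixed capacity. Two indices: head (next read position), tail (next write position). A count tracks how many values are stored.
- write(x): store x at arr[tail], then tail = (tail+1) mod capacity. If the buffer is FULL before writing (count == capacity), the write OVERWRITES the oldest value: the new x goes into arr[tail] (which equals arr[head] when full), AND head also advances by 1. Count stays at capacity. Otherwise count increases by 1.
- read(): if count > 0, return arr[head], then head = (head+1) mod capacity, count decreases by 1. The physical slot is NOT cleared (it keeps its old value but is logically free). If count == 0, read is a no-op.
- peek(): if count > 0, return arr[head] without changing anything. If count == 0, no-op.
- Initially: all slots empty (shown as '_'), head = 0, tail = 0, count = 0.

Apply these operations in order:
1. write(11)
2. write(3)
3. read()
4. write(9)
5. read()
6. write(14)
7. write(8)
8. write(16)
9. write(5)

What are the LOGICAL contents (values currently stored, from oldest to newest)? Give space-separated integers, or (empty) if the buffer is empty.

After op 1 (write(11)): arr=[11 _ _ _] head=0 tail=1 count=1
After op 2 (write(3)): arr=[11 3 _ _] head=0 tail=2 count=2
After op 3 (read()): arr=[11 3 _ _] head=1 tail=2 count=1
After op 4 (write(9)): arr=[11 3 9 _] head=1 tail=3 count=2
After op 5 (read()): arr=[11 3 9 _] head=2 tail=3 count=1
After op 6 (write(14)): arr=[11 3 9 14] head=2 tail=0 count=2
After op 7 (write(8)): arr=[8 3 9 14] head=2 tail=1 count=3
After op 8 (write(16)): arr=[8 16 9 14] head=2 tail=2 count=4
After op 9 (write(5)): arr=[8 16 5 14] head=3 tail=3 count=4

Answer: 14 8 16 5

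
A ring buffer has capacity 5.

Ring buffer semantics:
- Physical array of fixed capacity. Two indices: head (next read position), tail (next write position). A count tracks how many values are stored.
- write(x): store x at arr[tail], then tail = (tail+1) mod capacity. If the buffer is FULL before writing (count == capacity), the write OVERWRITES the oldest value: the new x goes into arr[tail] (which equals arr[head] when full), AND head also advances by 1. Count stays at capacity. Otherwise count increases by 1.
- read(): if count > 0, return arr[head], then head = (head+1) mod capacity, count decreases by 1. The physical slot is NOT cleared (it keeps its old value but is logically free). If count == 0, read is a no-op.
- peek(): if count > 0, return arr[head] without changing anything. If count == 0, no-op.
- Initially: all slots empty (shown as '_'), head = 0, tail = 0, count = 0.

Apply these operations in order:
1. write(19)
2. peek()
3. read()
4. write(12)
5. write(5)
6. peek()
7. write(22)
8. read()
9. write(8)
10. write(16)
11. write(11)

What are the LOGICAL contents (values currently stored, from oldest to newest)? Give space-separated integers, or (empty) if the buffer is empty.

After op 1 (write(19)): arr=[19 _ _ _ _] head=0 tail=1 count=1
After op 2 (peek()): arr=[19 _ _ _ _] head=0 tail=1 count=1
After op 3 (read()): arr=[19 _ _ _ _] head=1 tail=1 count=0
After op 4 (write(12)): arr=[19 12 _ _ _] head=1 tail=2 count=1
After op 5 (write(5)): arr=[19 12 5 _ _] head=1 tail=3 count=2
After op 6 (peek()): arr=[19 12 5 _ _] head=1 tail=3 count=2
After op 7 (write(22)): arr=[19 12 5 22 _] head=1 tail=4 count=3
After op 8 (read()): arr=[19 12 5 22 _] head=2 tail=4 count=2
After op 9 (write(8)): arr=[19 12 5 22 8] head=2 tail=0 count=3
After op 10 (write(16)): arr=[16 12 5 22 8] head=2 tail=1 count=4
After op 11 (write(11)): arr=[16 11 5 22 8] head=2 tail=2 count=5

Answer: 5 22 8 16 11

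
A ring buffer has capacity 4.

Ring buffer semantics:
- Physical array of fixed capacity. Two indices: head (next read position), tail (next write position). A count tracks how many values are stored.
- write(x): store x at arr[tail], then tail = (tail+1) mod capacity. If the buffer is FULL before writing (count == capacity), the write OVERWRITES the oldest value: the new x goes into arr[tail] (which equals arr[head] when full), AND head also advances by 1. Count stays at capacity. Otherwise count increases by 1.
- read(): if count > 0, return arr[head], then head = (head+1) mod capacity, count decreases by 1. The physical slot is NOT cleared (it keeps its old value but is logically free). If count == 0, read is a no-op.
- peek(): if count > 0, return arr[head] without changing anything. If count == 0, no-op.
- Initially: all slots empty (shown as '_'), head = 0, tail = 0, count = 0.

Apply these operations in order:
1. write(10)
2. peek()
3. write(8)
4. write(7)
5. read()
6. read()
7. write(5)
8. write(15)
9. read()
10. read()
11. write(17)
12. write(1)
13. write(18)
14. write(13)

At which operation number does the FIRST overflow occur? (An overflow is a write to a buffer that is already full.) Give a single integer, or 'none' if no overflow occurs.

After op 1 (write(10)): arr=[10 _ _ _] head=0 tail=1 count=1
After op 2 (peek()): arr=[10 _ _ _] head=0 tail=1 count=1
After op 3 (write(8)): arr=[10 8 _ _] head=0 tail=2 count=2
After op 4 (write(7)): arr=[10 8 7 _] head=0 tail=3 count=3
After op 5 (read()): arr=[10 8 7 _] head=1 tail=3 count=2
After op 6 (read()): arr=[10 8 7 _] head=2 tail=3 count=1
After op 7 (write(5)): arr=[10 8 7 5] head=2 tail=0 count=2
After op 8 (write(15)): arr=[15 8 7 5] head=2 tail=1 count=3
After op 9 (read()): arr=[15 8 7 5] head=3 tail=1 count=2
After op 10 (read()): arr=[15 8 7 5] head=0 tail=1 count=1
After op 11 (write(17)): arr=[15 17 7 5] head=0 tail=2 count=2
After op 12 (write(1)): arr=[15 17 1 5] head=0 tail=3 count=3
After op 13 (write(18)): arr=[15 17 1 18] head=0 tail=0 count=4
After op 14 (write(13)): arr=[13 17 1 18] head=1 tail=1 count=4

Answer: 14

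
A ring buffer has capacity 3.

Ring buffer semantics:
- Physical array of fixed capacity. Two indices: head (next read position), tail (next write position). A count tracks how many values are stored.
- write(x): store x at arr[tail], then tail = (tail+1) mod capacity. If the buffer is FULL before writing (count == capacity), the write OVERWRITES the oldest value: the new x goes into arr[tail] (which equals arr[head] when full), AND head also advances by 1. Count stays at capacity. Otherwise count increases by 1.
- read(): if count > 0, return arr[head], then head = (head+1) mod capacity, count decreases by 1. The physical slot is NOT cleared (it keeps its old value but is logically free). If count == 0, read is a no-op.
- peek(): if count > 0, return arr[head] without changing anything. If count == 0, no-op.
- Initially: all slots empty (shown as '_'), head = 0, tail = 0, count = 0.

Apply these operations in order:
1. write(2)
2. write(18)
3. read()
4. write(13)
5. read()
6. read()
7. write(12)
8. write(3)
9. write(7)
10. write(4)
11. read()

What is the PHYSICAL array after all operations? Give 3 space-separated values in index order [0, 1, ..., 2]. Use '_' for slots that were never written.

Answer: 4 3 7

Derivation:
After op 1 (write(2)): arr=[2 _ _] head=0 tail=1 count=1
After op 2 (write(18)): arr=[2 18 _] head=0 tail=2 count=2
After op 3 (read()): arr=[2 18 _] head=1 tail=2 count=1
After op 4 (write(13)): arr=[2 18 13] head=1 tail=0 count=2
After op 5 (read()): arr=[2 18 13] head=2 tail=0 count=1
After op 6 (read()): arr=[2 18 13] head=0 tail=0 count=0
After op 7 (write(12)): arr=[12 18 13] head=0 tail=1 count=1
After op 8 (write(3)): arr=[12 3 13] head=0 tail=2 count=2
After op 9 (write(7)): arr=[12 3 7] head=0 tail=0 count=3
After op 10 (write(4)): arr=[4 3 7] head=1 tail=1 count=3
After op 11 (read()): arr=[4 3 7] head=2 tail=1 count=2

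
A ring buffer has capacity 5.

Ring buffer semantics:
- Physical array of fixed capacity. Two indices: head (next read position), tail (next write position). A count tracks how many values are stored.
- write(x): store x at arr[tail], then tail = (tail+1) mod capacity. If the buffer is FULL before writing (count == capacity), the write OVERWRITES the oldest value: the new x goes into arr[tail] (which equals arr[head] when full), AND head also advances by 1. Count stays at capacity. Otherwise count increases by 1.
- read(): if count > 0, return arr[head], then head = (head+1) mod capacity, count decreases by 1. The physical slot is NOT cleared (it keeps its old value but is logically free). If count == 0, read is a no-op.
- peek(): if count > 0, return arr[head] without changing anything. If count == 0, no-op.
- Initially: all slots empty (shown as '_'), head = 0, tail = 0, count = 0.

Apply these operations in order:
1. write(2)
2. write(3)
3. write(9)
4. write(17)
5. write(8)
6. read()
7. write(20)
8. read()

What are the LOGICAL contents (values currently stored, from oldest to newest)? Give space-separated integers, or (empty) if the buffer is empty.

After op 1 (write(2)): arr=[2 _ _ _ _] head=0 tail=1 count=1
After op 2 (write(3)): arr=[2 3 _ _ _] head=0 tail=2 count=2
After op 3 (write(9)): arr=[2 3 9 _ _] head=0 tail=3 count=3
After op 4 (write(17)): arr=[2 3 9 17 _] head=0 tail=4 count=4
After op 5 (write(8)): arr=[2 3 9 17 8] head=0 tail=0 count=5
After op 6 (read()): arr=[2 3 9 17 8] head=1 tail=0 count=4
After op 7 (write(20)): arr=[20 3 9 17 8] head=1 tail=1 count=5
After op 8 (read()): arr=[20 3 9 17 8] head=2 tail=1 count=4

Answer: 9 17 8 20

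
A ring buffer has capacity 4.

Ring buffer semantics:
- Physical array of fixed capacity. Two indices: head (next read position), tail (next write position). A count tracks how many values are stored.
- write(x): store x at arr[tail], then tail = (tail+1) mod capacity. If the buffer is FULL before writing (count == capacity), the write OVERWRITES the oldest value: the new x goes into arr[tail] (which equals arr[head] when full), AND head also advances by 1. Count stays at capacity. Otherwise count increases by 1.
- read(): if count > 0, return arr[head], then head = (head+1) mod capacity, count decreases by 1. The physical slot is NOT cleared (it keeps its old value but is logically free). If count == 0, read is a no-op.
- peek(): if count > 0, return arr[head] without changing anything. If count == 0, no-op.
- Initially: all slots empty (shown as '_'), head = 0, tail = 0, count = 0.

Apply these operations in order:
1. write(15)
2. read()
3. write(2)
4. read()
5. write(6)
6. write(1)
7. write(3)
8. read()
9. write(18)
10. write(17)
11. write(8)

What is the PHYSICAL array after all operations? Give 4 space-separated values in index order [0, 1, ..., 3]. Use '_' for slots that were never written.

Answer: 3 18 17 8

Derivation:
After op 1 (write(15)): arr=[15 _ _ _] head=0 tail=1 count=1
After op 2 (read()): arr=[15 _ _ _] head=1 tail=1 count=0
After op 3 (write(2)): arr=[15 2 _ _] head=1 tail=2 count=1
After op 4 (read()): arr=[15 2 _ _] head=2 tail=2 count=0
After op 5 (write(6)): arr=[15 2 6 _] head=2 tail=3 count=1
After op 6 (write(1)): arr=[15 2 6 1] head=2 tail=0 count=2
After op 7 (write(3)): arr=[3 2 6 1] head=2 tail=1 count=3
After op 8 (read()): arr=[3 2 6 1] head=3 tail=1 count=2
After op 9 (write(18)): arr=[3 18 6 1] head=3 tail=2 count=3
After op 10 (write(17)): arr=[3 18 17 1] head=3 tail=3 count=4
After op 11 (write(8)): arr=[3 18 17 8] head=0 tail=0 count=4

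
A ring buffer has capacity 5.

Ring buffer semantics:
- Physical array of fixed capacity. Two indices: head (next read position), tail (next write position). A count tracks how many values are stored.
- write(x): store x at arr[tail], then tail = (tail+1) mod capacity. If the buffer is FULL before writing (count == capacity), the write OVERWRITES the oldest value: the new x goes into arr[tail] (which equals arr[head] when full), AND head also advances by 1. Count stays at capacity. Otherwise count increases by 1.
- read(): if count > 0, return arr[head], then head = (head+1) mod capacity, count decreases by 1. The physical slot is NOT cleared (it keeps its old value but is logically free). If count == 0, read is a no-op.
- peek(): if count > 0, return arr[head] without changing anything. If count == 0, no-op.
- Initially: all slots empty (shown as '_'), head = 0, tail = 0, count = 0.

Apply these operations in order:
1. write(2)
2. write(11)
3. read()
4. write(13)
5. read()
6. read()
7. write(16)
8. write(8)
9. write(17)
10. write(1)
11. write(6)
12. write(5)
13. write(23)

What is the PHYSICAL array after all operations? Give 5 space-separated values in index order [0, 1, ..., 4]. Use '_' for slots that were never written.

Answer: 17 1 6 5 23

Derivation:
After op 1 (write(2)): arr=[2 _ _ _ _] head=0 tail=1 count=1
After op 2 (write(11)): arr=[2 11 _ _ _] head=0 tail=2 count=2
After op 3 (read()): arr=[2 11 _ _ _] head=1 tail=2 count=1
After op 4 (write(13)): arr=[2 11 13 _ _] head=1 tail=3 count=2
After op 5 (read()): arr=[2 11 13 _ _] head=2 tail=3 count=1
After op 6 (read()): arr=[2 11 13 _ _] head=3 tail=3 count=0
After op 7 (write(16)): arr=[2 11 13 16 _] head=3 tail=4 count=1
After op 8 (write(8)): arr=[2 11 13 16 8] head=3 tail=0 count=2
After op 9 (write(17)): arr=[17 11 13 16 8] head=3 tail=1 count=3
After op 10 (write(1)): arr=[17 1 13 16 8] head=3 tail=2 count=4
After op 11 (write(6)): arr=[17 1 6 16 8] head=3 tail=3 count=5
After op 12 (write(5)): arr=[17 1 6 5 8] head=4 tail=4 count=5
After op 13 (write(23)): arr=[17 1 6 5 23] head=0 tail=0 count=5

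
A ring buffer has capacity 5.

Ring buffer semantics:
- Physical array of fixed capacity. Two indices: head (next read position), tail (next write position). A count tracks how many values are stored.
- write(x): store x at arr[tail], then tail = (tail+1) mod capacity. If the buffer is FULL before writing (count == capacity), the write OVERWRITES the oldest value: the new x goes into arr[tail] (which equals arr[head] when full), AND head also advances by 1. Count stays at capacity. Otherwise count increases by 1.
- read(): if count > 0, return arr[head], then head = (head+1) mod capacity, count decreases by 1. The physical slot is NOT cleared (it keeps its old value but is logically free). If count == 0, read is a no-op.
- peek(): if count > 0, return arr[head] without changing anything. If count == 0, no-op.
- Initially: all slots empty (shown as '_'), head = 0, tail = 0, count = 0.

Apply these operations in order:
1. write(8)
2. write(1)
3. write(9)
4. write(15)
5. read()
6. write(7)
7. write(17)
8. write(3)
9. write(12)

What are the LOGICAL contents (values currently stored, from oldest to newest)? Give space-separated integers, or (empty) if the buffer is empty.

Answer: 15 7 17 3 12

Derivation:
After op 1 (write(8)): arr=[8 _ _ _ _] head=0 tail=1 count=1
After op 2 (write(1)): arr=[8 1 _ _ _] head=0 tail=2 count=2
After op 3 (write(9)): arr=[8 1 9 _ _] head=0 tail=3 count=3
After op 4 (write(15)): arr=[8 1 9 15 _] head=0 tail=4 count=4
After op 5 (read()): arr=[8 1 9 15 _] head=1 tail=4 count=3
After op 6 (write(7)): arr=[8 1 9 15 7] head=1 tail=0 count=4
After op 7 (write(17)): arr=[17 1 9 15 7] head=1 tail=1 count=5
After op 8 (write(3)): arr=[17 3 9 15 7] head=2 tail=2 count=5
After op 9 (write(12)): arr=[17 3 12 15 7] head=3 tail=3 count=5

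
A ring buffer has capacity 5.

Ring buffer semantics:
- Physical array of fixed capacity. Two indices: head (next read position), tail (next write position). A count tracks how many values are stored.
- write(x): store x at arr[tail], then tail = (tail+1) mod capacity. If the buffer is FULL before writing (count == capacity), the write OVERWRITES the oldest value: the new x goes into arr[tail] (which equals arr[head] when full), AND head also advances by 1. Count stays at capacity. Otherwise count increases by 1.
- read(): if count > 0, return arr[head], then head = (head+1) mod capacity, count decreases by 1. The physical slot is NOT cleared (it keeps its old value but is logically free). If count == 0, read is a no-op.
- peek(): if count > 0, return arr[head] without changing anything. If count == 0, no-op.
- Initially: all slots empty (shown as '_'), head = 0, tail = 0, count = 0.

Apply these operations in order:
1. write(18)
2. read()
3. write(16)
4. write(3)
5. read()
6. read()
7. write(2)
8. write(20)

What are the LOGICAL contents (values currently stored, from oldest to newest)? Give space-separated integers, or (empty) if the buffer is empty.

Answer: 2 20

Derivation:
After op 1 (write(18)): arr=[18 _ _ _ _] head=0 tail=1 count=1
After op 2 (read()): arr=[18 _ _ _ _] head=1 tail=1 count=0
After op 3 (write(16)): arr=[18 16 _ _ _] head=1 tail=2 count=1
After op 4 (write(3)): arr=[18 16 3 _ _] head=1 tail=3 count=2
After op 5 (read()): arr=[18 16 3 _ _] head=2 tail=3 count=1
After op 6 (read()): arr=[18 16 3 _ _] head=3 tail=3 count=0
After op 7 (write(2)): arr=[18 16 3 2 _] head=3 tail=4 count=1
After op 8 (write(20)): arr=[18 16 3 2 20] head=3 tail=0 count=2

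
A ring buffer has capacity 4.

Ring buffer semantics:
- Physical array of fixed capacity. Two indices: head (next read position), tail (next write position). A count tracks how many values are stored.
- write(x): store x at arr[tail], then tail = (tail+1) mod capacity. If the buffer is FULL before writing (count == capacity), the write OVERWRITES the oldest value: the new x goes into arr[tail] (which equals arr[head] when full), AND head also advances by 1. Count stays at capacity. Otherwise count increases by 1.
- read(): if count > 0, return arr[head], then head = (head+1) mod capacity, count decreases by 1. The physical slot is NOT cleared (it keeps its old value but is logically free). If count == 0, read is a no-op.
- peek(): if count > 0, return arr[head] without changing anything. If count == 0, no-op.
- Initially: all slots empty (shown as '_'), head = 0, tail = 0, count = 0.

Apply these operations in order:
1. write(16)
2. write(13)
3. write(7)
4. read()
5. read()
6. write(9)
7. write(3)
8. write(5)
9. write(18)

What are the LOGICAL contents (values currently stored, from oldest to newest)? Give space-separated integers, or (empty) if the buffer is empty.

After op 1 (write(16)): arr=[16 _ _ _] head=0 tail=1 count=1
After op 2 (write(13)): arr=[16 13 _ _] head=0 tail=2 count=2
After op 3 (write(7)): arr=[16 13 7 _] head=0 tail=3 count=3
After op 4 (read()): arr=[16 13 7 _] head=1 tail=3 count=2
After op 5 (read()): arr=[16 13 7 _] head=2 tail=3 count=1
After op 6 (write(9)): arr=[16 13 7 9] head=2 tail=0 count=2
After op 7 (write(3)): arr=[3 13 7 9] head=2 tail=1 count=3
After op 8 (write(5)): arr=[3 5 7 9] head=2 tail=2 count=4
After op 9 (write(18)): arr=[3 5 18 9] head=3 tail=3 count=4

Answer: 9 3 5 18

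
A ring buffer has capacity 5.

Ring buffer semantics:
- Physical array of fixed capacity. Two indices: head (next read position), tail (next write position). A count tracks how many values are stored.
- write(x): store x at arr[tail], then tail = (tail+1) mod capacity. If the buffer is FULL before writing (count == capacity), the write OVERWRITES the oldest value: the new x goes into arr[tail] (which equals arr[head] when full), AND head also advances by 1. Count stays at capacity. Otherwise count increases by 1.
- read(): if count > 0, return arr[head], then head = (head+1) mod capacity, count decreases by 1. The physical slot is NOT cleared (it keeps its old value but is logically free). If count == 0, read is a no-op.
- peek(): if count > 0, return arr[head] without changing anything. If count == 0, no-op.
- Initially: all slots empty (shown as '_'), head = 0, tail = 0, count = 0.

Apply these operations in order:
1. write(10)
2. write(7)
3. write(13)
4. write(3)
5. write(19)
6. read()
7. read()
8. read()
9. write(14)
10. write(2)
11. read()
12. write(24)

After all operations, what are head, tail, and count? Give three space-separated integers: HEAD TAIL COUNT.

After op 1 (write(10)): arr=[10 _ _ _ _] head=0 tail=1 count=1
After op 2 (write(7)): arr=[10 7 _ _ _] head=0 tail=2 count=2
After op 3 (write(13)): arr=[10 7 13 _ _] head=0 tail=3 count=3
After op 4 (write(3)): arr=[10 7 13 3 _] head=0 tail=4 count=4
After op 5 (write(19)): arr=[10 7 13 3 19] head=0 tail=0 count=5
After op 6 (read()): arr=[10 7 13 3 19] head=1 tail=0 count=4
After op 7 (read()): arr=[10 7 13 3 19] head=2 tail=0 count=3
After op 8 (read()): arr=[10 7 13 3 19] head=3 tail=0 count=2
After op 9 (write(14)): arr=[14 7 13 3 19] head=3 tail=1 count=3
After op 10 (write(2)): arr=[14 2 13 3 19] head=3 tail=2 count=4
After op 11 (read()): arr=[14 2 13 3 19] head=4 tail=2 count=3
After op 12 (write(24)): arr=[14 2 24 3 19] head=4 tail=3 count=4

Answer: 4 3 4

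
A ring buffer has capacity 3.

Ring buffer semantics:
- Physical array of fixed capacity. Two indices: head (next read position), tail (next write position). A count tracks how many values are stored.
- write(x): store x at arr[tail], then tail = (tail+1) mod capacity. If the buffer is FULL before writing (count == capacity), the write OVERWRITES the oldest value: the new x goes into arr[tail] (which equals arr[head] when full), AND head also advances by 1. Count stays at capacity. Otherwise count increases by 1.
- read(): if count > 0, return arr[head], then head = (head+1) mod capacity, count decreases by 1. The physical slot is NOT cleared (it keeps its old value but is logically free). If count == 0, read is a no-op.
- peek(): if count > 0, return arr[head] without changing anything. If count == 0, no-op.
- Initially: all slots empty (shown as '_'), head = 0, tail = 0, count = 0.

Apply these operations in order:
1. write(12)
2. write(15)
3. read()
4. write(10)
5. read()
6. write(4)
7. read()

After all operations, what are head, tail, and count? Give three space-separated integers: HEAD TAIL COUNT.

After op 1 (write(12)): arr=[12 _ _] head=0 tail=1 count=1
After op 2 (write(15)): arr=[12 15 _] head=0 tail=2 count=2
After op 3 (read()): arr=[12 15 _] head=1 tail=2 count=1
After op 4 (write(10)): arr=[12 15 10] head=1 tail=0 count=2
After op 5 (read()): arr=[12 15 10] head=2 tail=0 count=1
After op 6 (write(4)): arr=[4 15 10] head=2 tail=1 count=2
After op 7 (read()): arr=[4 15 10] head=0 tail=1 count=1

Answer: 0 1 1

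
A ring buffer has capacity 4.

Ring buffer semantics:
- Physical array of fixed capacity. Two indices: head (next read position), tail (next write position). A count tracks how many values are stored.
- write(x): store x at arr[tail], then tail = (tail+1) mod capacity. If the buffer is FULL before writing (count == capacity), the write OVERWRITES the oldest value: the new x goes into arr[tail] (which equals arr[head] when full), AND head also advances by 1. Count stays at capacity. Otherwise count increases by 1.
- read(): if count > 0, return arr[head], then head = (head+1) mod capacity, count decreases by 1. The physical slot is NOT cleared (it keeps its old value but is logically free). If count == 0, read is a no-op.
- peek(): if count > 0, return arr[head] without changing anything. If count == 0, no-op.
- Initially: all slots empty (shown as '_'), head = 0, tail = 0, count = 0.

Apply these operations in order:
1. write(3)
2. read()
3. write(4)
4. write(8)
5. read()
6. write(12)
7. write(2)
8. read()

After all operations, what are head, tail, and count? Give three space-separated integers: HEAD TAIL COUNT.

Answer: 3 1 2

Derivation:
After op 1 (write(3)): arr=[3 _ _ _] head=0 tail=1 count=1
After op 2 (read()): arr=[3 _ _ _] head=1 tail=1 count=0
After op 3 (write(4)): arr=[3 4 _ _] head=1 tail=2 count=1
After op 4 (write(8)): arr=[3 4 8 _] head=1 tail=3 count=2
After op 5 (read()): arr=[3 4 8 _] head=2 tail=3 count=1
After op 6 (write(12)): arr=[3 4 8 12] head=2 tail=0 count=2
After op 7 (write(2)): arr=[2 4 8 12] head=2 tail=1 count=3
After op 8 (read()): arr=[2 4 8 12] head=3 tail=1 count=2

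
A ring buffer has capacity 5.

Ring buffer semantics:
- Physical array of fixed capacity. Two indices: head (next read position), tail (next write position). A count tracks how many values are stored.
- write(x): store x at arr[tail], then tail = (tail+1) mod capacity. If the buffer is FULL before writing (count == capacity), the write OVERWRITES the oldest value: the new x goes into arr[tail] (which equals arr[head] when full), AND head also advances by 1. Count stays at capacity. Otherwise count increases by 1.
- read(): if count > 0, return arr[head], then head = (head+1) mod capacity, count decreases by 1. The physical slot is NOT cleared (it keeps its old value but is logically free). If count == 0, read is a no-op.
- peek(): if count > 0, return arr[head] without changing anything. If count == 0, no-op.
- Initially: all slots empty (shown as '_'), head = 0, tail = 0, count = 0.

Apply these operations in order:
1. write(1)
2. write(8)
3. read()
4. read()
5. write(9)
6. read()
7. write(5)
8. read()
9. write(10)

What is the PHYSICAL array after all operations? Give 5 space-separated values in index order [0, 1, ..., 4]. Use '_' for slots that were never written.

After op 1 (write(1)): arr=[1 _ _ _ _] head=0 tail=1 count=1
After op 2 (write(8)): arr=[1 8 _ _ _] head=0 tail=2 count=2
After op 3 (read()): arr=[1 8 _ _ _] head=1 tail=2 count=1
After op 4 (read()): arr=[1 8 _ _ _] head=2 tail=2 count=0
After op 5 (write(9)): arr=[1 8 9 _ _] head=2 tail=3 count=1
After op 6 (read()): arr=[1 8 9 _ _] head=3 tail=3 count=0
After op 7 (write(5)): arr=[1 8 9 5 _] head=3 tail=4 count=1
After op 8 (read()): arr=[1 8 9 5 _] head=4 tail=4 count=0
After op 9 (write(10)): arr=[1 8 9 5 10] head=4 tail=0 count=1

Answer: 1 8 9 5 10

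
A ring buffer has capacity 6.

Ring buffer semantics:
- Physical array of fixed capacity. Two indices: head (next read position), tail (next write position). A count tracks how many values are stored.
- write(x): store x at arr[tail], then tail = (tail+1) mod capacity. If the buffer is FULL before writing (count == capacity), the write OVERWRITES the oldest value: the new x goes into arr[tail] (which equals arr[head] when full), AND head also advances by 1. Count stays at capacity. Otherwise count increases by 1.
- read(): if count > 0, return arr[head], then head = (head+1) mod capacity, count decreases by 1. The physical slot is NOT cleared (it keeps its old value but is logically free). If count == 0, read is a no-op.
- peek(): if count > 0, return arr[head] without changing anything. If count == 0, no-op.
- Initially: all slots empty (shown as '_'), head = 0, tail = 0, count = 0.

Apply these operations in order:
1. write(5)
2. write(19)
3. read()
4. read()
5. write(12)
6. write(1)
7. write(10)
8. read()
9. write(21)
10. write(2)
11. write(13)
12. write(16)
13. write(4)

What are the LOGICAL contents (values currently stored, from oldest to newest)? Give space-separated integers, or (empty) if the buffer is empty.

Answer: 10 21 2 13 16 4

Derivation:
After op 1 (write(5)): arr=[5 _ _ _ _ _] head=0 tail=1 count=1
After op 2 (write(19)): arr=[5 19 _ _ _ _] head=0 tail=2 count=2
After op 3 (read()): arr=[5 19 _ _ _ _] head=1 tail=2 count=1
After op 4 (read()): arr=[5 19 _ _ _ _] head=2 tail=2 count=0
After op 5 (write(12)): arr=[5 19 12 _ _ _] head=2 tail=3 count=1
After op 6 (write(1)): arr=[5 19 12 1 _ _] head=2 tail=4 count=2
After op 7 (write(10)): arr=[5 19 12 1 10 _] head=2 tail=5 count=3
After op 8 (read()): arr=[5 19 12 1 10 _] head=3 tail=5 count=2
After op 9 (write(21)): arr=[5 19 12 1 10 21] head=3 tail=0 count=3
After op 10 (write(2)): arr=[2 19 12 1 10 21] head=3 tail=1 count=4
After op 11 (write(13)): arr=[2 13 12 1 10 21] head=3 tail=2 count=5
After op 12 (write(16)): arr=[2 13 16 1 10 21] head=3 tail=3 count=6
After op 13 (write(4)): arr=[2 13 16 4 10 21] head=4 tail=4 count=6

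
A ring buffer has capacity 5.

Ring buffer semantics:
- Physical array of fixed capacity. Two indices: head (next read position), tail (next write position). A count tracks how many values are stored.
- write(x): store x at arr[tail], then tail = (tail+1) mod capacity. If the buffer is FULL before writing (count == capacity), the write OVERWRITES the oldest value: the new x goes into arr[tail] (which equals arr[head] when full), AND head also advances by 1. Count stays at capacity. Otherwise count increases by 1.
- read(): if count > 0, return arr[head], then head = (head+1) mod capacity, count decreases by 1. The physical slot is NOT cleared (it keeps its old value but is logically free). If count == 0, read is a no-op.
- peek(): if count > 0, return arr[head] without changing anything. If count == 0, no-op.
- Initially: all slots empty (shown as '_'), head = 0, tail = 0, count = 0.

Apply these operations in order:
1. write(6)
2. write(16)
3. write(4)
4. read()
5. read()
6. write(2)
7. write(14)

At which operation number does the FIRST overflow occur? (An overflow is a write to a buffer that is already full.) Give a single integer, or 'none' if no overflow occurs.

Answer: none

Derivation:
After op 1 (write(6)): arr=[6 _ _ _ _] head=0 tail=1 count=1
After op 2 (write(16)): arr=[6 16 _ _ _] head=0 tail=2 count=2
After op 3 (write(4)): arr=[6 16 4 _ _] head=0 tail=3 count=3
After op 4 (read()): arr=[6 16 4 _ _] head=1 tail=3 count=2
After op 5 (read()): arr=[6 16 4 _ _] head=2 tail=3 count=1
After op 6 (write(2)): arr=[6 16 4 2 _] head=2 tail=4 count=2
After op 7 (write(14)): arr=[6 16 4 2 14] head=2 tail=0 count=3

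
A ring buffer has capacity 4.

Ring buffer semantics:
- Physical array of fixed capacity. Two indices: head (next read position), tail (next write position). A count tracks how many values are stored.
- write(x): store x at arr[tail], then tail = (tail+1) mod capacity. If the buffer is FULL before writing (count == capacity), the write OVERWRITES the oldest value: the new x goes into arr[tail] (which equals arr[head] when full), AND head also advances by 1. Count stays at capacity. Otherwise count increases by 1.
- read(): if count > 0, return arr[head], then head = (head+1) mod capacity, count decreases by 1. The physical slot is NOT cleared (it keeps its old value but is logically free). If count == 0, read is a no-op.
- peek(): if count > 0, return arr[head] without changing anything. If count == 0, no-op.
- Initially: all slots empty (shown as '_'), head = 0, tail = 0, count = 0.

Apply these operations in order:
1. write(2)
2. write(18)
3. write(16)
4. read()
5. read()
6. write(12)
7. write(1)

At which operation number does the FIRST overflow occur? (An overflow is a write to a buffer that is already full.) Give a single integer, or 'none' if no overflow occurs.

Answer: none

Derivation:
After op 1 (write(2)): arr=[2 _ _ _] head=0 tail=1 count=1
After op 2 (write(18)): arr=[2 18 _ _] head=0 tail=2 count=2
After op 3 (write(16)): arr=[2 18 16 _] head=0 tail=3 count=3
After op 4 (read()): arr=[2 18 16 _] head=1 tail=3 count=2
After op 5 (read()): arr=[2 18 16 _] head=2 tail=3 count=1
After op 6 (write(12)): arr=[2 18 16 12] head=2 tail=0 count=2
After op 7 (write(1)): arr=[1 18 16 12] head=2 tail=1 count=3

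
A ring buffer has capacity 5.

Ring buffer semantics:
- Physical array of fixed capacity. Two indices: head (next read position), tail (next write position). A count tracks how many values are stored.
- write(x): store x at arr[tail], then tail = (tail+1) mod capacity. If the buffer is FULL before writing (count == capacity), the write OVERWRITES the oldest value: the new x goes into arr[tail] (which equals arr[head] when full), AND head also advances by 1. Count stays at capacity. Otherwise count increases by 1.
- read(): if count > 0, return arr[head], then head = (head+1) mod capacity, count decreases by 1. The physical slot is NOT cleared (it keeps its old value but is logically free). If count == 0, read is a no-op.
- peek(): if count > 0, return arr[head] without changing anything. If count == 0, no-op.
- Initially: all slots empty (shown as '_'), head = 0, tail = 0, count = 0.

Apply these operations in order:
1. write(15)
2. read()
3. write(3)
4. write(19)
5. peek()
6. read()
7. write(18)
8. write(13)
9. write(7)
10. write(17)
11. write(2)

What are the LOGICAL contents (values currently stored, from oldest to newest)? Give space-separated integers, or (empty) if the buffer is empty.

After op 1 (write(15)): arr=[15 _ _ _ _] head=0 tail=1 count=1
After op 2 (read()): arr=[15 _ _ _ _] head=1 tail=1 count=0
After op 3 (write(3)): arr=[15 3 _ _ _] head=1 tail=2 count=1
After op 4 (write(19)): arr=[15 3 19 _ _] head=1 tail=3 count=2
After op 5 (peek()): arr=[15 3 19 _ _] head=1 tail=3 count=2
After op 6 (read()): arr=[15 3 19 _ _] head=2 tail=3 count=1
After op 7 (write(18)): arr=[15 3 19 18 _] head=2 tail=4 count=2
After op 8 (write(13)): arr=[15 3 19 18 13] head=2 tail=0 count=3
After op 9 (write(7)): arr=[7 3 19 18 13] head=2 tail=1 count=4
After op 10 (write(17)): arr=[7 17 19 18 13] head=2 tail=2 count=5
After op 11 (write(2)): arr=[7 17 2 18 13] head=3 tail=3 count=5

Answer: 18 13 7 17 2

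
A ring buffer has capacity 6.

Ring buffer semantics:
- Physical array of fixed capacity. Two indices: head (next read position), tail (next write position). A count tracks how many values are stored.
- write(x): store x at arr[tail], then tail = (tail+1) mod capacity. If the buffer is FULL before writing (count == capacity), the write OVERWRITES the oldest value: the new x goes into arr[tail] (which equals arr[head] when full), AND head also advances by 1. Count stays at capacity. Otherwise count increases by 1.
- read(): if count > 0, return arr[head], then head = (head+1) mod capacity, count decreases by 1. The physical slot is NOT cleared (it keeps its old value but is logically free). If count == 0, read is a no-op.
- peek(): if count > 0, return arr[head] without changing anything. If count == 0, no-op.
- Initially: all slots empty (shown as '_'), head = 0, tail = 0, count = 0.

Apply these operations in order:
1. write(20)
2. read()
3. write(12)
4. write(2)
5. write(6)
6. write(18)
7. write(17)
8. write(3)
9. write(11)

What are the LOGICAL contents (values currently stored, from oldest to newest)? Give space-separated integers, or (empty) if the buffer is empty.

Answer: 2 6 18 17 3 11

Derivation:
After op 1 (write(20)): arr=[20 _ _ _ _ _] head=0 tail=1 count=1
After op 2 (read()): arr=[20 _ _ _ _ _] head=1 tail=1 count=0
After op 3 (write(12)): arr=[20 12 _ _ _ _] head=1 tail=2 count=1
After op 4 (write(2)): arr=[20 12 2 _ _ _] head=1 tail=3 count=2
After op 5 (write(6)): arr=[20 12 2 6 _ _] head=1 tail=4 count=3
After op 6 (write(18)): arr=[20 12 2 6 18 _] head=1 tail=5 count=4
After op 7 (write(17)): arr=[20 12 2 6 18 17] head=1 tail=0 count=5
After op 8 (write(3)): arr=[3 12 2 6 18 17] head=1 tail=1 count=6
After op 9 (write(11)): arr=[3 11 2 6 18 17] head=2 tail=2 count=6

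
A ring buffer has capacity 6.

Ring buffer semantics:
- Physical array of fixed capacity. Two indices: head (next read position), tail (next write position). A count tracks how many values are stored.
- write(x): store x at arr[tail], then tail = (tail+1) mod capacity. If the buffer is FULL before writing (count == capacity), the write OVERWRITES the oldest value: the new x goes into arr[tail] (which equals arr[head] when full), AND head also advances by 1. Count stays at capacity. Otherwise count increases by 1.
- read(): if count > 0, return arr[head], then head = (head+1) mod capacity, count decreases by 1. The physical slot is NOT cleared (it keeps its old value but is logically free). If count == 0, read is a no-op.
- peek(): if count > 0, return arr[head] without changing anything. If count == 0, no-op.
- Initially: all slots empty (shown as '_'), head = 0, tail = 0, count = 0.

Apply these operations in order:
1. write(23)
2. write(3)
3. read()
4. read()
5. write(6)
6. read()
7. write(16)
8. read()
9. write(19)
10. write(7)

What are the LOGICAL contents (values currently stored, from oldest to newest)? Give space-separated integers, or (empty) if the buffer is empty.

After op 1 (write(23)): arr=[23 _ _ _ _ _] head=0 tail=1 count=1
After op 2 (write(3)): arr=[23 3 _ _ _ _] head=0 tail=2 count=2
After op 3 (read()): arr=[23 3 _ _ _ _] head=1 tail=2 count=1
After op 4 (read()): arr=[23 3 _ _ _ _] head=2 tail=2 count=0
After op 5 (write(6)): arr=[23 3 6 _ _ _] head=2 tail=3 count=1
After op 6 (read()): arr=[23 3 6 _ _ _] head=3 tail=3 count=0
After op 7 (write(16)): arr=[23 3 6 16 _ _] head=3 tail=4 count=1
After op 8 (read()): arr=[23 3 6 16 _ _] head=4 tail=4 count=0
After op 9 (write(19)): arr=[23 3 6 16 19 _] head=4 tail=5 count=1
After op 10 (write(7)): arr=[23 3 6 16 19 7] head=4 tail=0 count=2

Answer: 19 7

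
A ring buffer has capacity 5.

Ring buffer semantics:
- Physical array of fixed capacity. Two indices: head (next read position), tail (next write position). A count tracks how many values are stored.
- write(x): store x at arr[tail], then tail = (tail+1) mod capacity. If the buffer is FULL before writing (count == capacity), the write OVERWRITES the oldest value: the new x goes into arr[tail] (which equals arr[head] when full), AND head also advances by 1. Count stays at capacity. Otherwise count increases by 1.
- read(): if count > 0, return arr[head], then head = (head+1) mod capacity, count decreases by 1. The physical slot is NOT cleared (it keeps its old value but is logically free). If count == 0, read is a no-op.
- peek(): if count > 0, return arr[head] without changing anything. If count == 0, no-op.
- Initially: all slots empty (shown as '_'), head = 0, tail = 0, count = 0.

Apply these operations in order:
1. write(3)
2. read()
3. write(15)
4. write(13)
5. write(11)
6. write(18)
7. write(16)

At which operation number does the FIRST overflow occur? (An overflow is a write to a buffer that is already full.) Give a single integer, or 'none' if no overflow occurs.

Answer: none

Derivation:
After op 1 (write(3)): arr=[3 _ _ _ _] head=0 tail=1 count=1
After op 2 (read()): arr=[3 _ _ _ _] head=1 tail=1 count=0
After op 3 (write(15)): arr=[3 15 _ _ _] head=1 tail=2 count=1
After op 4 (write(13)): arr=[3 15 13 _ _] head=1 tail=3 count=2
After op 5 (write(11)): arr=[3 15 13 11 _] head=1 tail=4 count=3
After op 6 (write(18)): arr=[3 15 13 11 18] head=1 tail=0 count=4
After op 7 (write(16)): arr=[16 15 13 11 18] head=1 tail=1 count=5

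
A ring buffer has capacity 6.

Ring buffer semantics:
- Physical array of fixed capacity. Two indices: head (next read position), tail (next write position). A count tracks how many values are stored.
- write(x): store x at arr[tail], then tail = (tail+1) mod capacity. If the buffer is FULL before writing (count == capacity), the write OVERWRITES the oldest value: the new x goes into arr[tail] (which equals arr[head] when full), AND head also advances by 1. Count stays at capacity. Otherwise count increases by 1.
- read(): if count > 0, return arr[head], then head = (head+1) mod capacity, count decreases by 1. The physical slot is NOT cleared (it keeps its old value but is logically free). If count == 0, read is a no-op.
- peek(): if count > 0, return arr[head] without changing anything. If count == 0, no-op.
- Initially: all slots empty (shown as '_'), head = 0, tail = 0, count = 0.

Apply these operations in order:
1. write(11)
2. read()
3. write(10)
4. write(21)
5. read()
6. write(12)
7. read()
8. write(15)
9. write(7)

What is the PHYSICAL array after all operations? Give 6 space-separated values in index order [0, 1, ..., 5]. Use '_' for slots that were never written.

Answer: 11 10 21 12 15 7

Derivation:
After op 1 (write(11)): arr=[11 _ _ _ _ _] head=0 tail=1 count=1
After op 2 (read()): arr=[11 _ _ _ _ _] head=1 tail=1 count=0
After op 3 (write(10)): arr=[11 10 _ _ _ _] head=1 tail=2 count=1
After op 4 (write(21)): arr=[11 10 21 _ _ _] head=1 tail=3 count=2
After op 5 (read()): arr=[11 10 21 _ _ _] head=2 tail=3 count=1
After op 6 (write(12)): arr=[11 10 21 12 _ _] head=2 tail=4 count=2
After op 7 (read()): arr=[11 10 21 12 _ _] head=3 tail=4 count=1
After op 8 (write(15)): arr=[11 10 21 12 15 _] head=3 tail=5 count=2
After op 9 (write(7)): arr=[11 10 21 12 15 7] head=3 tail=0 count=3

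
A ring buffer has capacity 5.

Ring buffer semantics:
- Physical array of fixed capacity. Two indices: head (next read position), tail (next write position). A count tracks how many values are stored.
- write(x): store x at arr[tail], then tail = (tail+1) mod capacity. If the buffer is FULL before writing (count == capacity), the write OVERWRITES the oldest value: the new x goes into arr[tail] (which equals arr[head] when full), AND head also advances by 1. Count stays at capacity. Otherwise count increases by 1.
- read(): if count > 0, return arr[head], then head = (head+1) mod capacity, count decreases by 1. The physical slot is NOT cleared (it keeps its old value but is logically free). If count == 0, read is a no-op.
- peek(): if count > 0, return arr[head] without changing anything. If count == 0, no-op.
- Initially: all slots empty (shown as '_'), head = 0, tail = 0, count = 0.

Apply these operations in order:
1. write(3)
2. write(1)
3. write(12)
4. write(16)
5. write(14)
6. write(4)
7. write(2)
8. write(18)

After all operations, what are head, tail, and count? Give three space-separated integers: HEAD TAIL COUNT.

Answer: 3 3 5

Derivation:
After op 1 (write(3)): arr=[3 _ _ _ _] head=0 tail=1 count=1
After op 2 (write(1)): arr=[3 1 _ _ _] head=0 tail=2 count=2
After op 3 (write(12)): arr=[3 1 12 _ _] head=0 tail=3 count=3
After op 4 (write(16)): arr=[3 1 12 16 _] head=0 tail=4 count=4
After op 5 (write(14)): arr=[3 1 12 16 14] head=0 tail=0 count=5
After op 6 (write(4)): arr=[4 1 12 16 14] head=1 tail=1 count=5
After op 7 (write(2)): arr=[4 2 12 16 14] head=2 tail=2 count=5
After op 8 (write(18)): arr=[4 2 18 16 14] head=3 tail=3 count=5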